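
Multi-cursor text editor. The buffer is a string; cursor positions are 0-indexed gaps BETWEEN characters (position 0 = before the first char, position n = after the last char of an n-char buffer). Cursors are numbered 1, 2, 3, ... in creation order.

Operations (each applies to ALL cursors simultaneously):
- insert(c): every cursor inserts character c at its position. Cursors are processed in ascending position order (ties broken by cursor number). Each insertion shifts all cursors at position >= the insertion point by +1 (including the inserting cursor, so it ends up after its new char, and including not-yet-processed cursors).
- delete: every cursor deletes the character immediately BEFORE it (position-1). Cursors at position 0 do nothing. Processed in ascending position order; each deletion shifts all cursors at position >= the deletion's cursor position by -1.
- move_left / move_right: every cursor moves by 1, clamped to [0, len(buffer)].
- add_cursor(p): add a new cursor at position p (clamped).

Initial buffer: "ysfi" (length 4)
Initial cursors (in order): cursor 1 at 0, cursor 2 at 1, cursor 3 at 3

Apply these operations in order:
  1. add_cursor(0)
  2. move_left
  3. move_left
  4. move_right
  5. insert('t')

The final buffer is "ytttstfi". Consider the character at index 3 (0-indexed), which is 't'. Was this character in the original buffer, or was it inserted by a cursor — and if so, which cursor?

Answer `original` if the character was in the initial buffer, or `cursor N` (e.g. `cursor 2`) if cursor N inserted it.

Answer: cursor 4

Derivation:
After op 1 (add_cursor(0)): buffer="ysfi" (len 4), cursors c1@0 c4@0 c2@1 c3@3, authorship ....
After op 2 (move_left): buffer="ysfi" (len 4), cursors c1@0 c2@0 c4@0 c3@2, authorship ....
After op 3 (move_left): buffer="ysfi" (len 4), cursors c1@0 c2@0 c4@0 c3@1, authorship ....
After op 4 (move_right): buffer="ysfi" (len 4), cursors c1@1 c2@1 c4@1 c3@2, authorship ....
After op 5 (insert('t')): buffer="ytttstfi" (len 8), cursors c1@4 c2@4 c4@4 c3@6, authorship .124.3..
Authorship (.=original, N=cursor N): . 1 2 4 . 3 . .
Index 3: author = 4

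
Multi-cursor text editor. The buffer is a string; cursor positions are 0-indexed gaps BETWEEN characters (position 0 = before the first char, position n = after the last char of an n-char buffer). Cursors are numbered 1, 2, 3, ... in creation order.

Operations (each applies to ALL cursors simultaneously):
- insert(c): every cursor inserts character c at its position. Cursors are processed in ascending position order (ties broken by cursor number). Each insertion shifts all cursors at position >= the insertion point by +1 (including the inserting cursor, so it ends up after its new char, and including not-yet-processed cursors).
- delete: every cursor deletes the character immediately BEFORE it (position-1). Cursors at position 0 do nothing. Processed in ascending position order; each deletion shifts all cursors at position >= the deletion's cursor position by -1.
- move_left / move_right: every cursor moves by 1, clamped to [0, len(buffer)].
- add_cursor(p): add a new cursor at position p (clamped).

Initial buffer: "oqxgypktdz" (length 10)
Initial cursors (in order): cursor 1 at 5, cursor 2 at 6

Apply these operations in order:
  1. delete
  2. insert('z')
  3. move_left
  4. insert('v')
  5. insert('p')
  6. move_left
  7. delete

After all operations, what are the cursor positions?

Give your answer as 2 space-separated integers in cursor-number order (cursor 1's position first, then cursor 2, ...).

After op 1 (delete): buffer="oqxgktdz" (len 8), cursors c1@4 c2@4, authorship ........
After op 2 (insert('z')): buffer="oqxgzzktdz" (len 10), cursors c1@6 c2@6, authorship ....12....
After op 3 (move_left): buffer="oqxgzzktdz" (len 10), cursors c1@5 c2@5, authorship ....12....
After op 4 (insert('v')): buffer="oqxgzvvzktdz" (len 12), cursors c1@7 c2@7, authorship ....1122....
After op 5 (insert('p')): buffer="oqxgzvvppzktdz" (len 14), cursors c1@9 c2@9, authorship ....112122....
After op 6 (move_left): buffer="oqxgzvvppzktdz" (len 14), cursors c1@8 c2@8, authorship ....112122....
After op 7 (delete): buffer="oqxgzvpzktdz" (len 12), cursors c1@6 c2@6, authorship ....1122....

Answer: 6 6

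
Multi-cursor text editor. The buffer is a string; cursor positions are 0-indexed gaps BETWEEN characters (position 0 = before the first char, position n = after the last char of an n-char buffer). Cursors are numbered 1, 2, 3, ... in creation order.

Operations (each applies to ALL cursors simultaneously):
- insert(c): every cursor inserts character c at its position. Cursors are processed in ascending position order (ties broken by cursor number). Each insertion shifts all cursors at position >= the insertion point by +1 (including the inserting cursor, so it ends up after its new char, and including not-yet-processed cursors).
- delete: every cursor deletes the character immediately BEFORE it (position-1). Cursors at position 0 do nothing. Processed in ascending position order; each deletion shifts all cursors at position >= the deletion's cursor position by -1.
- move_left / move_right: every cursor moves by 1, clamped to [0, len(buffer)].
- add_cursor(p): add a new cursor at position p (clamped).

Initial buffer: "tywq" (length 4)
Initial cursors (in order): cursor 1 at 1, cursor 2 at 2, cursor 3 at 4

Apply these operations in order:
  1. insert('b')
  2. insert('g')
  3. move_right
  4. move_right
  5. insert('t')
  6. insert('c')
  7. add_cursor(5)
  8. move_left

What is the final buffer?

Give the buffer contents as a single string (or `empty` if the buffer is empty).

Answer: tbgybtcgwqtcbgtc

Derivation:
After op 1 (insert('b')): buffer="tbybwqb" (len 7), cursors c1@2 c2@4 c3@7, authorship .1.2..3
After op 2 (insert('g')): buffer="tbgybgwqbg" (len 10), cursors c1@3 c2@6 c3@10, authorship .11.22..33
After op 3 (move_right): buffer="tbgybgwqbg" (len 10), cursors c1@4 c2@7 c3@10, authorship .11.22..33
After op 4 (move_right): buffer="tbgybgwqbg" (len 10), cursors c1@5 c2@8 c3@10, authorship .11.22..33
After op 5 (insert('t')): buffer="tbgybtgwqtbgt" (len 13), cursors c1@6 c2@10 c3@13, authorship .11.212..2333
After op 6 (insert('c')): buffer="tbgybtcgwqtcbgtc" (len 16), cursors c1@7 c2@12 c3@16, authorship .11.2112..223333
After op 7 (add_cursor(5)): buffer="tbgybtcgwqtcbgtc" (len 16), cursors c4@5 c1@7 c2@12 c3@16, authorship .11.2112..223333
After op 8 (move_left): buffer="tbgybtcgwqtcbgtc" (len 16), cursors c4@4 c1@6 c2@11 c3@15, authorship .11.2112..223333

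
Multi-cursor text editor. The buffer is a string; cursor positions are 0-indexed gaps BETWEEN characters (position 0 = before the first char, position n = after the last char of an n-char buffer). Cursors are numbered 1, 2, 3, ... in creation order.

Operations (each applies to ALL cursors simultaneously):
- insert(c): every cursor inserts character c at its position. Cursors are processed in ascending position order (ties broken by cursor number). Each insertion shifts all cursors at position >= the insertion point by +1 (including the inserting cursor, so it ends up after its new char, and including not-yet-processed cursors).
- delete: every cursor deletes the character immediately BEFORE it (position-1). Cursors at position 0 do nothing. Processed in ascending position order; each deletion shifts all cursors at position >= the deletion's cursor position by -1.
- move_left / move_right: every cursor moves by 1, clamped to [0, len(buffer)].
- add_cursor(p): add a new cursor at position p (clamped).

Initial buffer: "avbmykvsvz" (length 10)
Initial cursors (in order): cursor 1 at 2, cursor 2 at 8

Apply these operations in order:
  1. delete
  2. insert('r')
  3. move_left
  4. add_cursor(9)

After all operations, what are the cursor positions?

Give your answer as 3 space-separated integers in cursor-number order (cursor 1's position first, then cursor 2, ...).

Answer: 1 7 9

Derivation:
After op 1 (delete): buffer="abmykvvz" (len 8), cursors c1@1 c2@6, authorship ........
After op 2 (insert('r')): buffer="arbmykvrvz" (len 10), cursors c1@2 c2@8, authorship .1.....2..
After op 3 (move_left): buffer="arbmykvrvz" (len 10), cursors c1@1 c2@7, authorship .1.....2..
After op 4 (add_cursor(9)): buffer="arbmykvrvz" (len 10), cursors c1@1 c2@7 c3@9, authorship .1.....2..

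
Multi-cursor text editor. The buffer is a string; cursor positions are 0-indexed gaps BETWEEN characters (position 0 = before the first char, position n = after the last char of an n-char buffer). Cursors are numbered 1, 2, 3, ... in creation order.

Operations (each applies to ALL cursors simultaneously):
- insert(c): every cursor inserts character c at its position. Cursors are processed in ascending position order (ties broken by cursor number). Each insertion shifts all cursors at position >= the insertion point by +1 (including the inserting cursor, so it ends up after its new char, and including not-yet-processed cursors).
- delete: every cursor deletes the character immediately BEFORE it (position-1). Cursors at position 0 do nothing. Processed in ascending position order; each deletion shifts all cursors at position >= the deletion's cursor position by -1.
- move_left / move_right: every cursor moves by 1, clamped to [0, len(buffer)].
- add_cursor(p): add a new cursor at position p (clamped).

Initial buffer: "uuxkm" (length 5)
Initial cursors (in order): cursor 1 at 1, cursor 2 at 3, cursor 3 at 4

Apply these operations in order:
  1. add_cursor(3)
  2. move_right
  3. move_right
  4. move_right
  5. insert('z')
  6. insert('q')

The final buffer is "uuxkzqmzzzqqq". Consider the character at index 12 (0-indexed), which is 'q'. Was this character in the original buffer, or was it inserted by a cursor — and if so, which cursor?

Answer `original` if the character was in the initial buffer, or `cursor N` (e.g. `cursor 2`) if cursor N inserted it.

After op 1 (add_cursor(3)): buffer="uuxkm" (len 5), cursors c1@1 c2@3 c4@3 c3@4, authorship .....
After op 2 (move_right): buffer="uuxkm" (len 5), cursors c1@2 c2@4 c4@4 c3@5, authorship .....
After op 3 (move_right): buffer="uuxkm" (len 5), cursors c1@3 c2@5 c3@5 c4@5, authorship .....
After op 4 (move_right): buffer="uuxkm" (len 5), cursors c1@4 c2@5 c3@5 c4@5, authorship .....
After op 5 (insert('z')): buffer="uuxkzmzzz" (len 9), cursors c1@5 c2@9 c3@9 c4@9, authorship ....1.234
After op 6 (insert('q')): buffer="uuxkzqmzzzqqq" (len 13), cursors c1@6 c2@13 c3@13 c4@13, authorship ....11.234234
Authorship (.=original, N=cursor N): . . . . 1 1 . 2 3 4 2 3 4
Index 12: author = 4

Answer: cursor 4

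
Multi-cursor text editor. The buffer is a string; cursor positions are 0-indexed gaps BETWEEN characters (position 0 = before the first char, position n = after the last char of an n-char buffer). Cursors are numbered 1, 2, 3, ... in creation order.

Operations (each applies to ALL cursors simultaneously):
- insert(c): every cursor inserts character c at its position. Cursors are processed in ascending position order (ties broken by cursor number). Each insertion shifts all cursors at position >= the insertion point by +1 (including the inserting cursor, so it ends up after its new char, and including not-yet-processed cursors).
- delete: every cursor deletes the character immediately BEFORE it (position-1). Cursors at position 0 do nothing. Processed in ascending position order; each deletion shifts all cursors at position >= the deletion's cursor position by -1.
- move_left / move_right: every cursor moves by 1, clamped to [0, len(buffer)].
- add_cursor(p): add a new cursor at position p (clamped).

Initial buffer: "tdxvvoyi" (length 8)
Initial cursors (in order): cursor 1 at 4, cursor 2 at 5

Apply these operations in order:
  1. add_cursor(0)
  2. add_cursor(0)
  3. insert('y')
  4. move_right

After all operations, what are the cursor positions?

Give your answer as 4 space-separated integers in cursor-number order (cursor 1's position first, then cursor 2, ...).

After op 1 (add_cursor(0)): buffer="tdxvvoyi" (len 8), cursors c3@0 c1@4 c2@5, authorship ........
After op 2 (add_cursor(0)): buffer="tdxvvoyi" (len 8), cursors c3@0 c4@0 c1@4 c2@5, authorship ........
After op 3 (insert('y')): buffer="yytdxvyvyoyi" (len 12), cursors c3@2 c4@2 c1@7 c2@9, authorship 34....1.2...
After op 4 (move_right): buffer="yytdxvyvyoyi" (len 12), cursors c3@3 c4@3 c1@8 c2@10, authorship 34....1.2...

Answer: 8 10 3 3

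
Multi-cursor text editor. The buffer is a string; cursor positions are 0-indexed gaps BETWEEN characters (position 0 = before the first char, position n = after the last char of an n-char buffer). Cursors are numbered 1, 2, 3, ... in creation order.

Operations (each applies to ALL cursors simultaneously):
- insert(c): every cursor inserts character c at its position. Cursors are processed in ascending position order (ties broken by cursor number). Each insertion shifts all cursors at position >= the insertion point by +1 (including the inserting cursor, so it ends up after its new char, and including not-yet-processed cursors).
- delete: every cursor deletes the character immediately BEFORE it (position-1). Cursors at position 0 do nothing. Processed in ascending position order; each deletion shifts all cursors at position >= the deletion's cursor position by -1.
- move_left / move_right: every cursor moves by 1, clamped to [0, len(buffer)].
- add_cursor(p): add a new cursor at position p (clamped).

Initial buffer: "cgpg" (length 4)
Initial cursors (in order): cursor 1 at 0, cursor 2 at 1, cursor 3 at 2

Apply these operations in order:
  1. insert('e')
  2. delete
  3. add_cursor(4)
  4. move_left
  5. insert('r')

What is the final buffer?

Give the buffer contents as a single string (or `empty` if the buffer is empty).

After op 1 (insert('e')): buffer="ecegepg" (len 7), cursors c1@1 c2@3 c3@5, authorship 1.2.3..
After op 2 (delete): buffer="cgpg" (len 4), cursors c1@0 c2@1 c3@2, authorship ....
After op 3 (add_cursor(4)): buffer="cgpg" (len 4), cursors c1@0 c2@1 c3@2 c4@4, authorship ....
After op 4 (move_left): buffer="cgpg" (len 4), cursors c1@0 c2@0 c3@1 c4@3, authorship ....
After op 5 (insert('r')): buffer="rrcrgprg" (len 8), cursors c1@2 c2@2 c3@4 c4@7, authorship 12.3..4.

Answer: rrcrgprg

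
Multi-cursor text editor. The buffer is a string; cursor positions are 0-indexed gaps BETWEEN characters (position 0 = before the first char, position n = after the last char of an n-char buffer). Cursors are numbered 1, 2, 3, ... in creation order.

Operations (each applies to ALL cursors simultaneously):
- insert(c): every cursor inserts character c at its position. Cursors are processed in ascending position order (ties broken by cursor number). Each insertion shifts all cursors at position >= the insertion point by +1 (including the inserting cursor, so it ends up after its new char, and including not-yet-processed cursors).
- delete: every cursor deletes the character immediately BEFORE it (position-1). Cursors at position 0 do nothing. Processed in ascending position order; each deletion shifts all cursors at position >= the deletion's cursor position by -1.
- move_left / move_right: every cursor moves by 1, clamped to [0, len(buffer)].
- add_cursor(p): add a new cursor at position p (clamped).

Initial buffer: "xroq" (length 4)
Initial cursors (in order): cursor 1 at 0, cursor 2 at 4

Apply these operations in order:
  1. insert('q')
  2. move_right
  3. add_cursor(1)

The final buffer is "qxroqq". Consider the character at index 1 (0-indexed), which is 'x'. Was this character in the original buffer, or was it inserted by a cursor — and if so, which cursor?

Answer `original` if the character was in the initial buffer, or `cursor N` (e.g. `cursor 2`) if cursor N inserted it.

Answer: original

Derivation:
After op 1 (insert('q')): buffer="qxroqq" (len 6), cursors c1@1 c2@6, authorship 1....2
After op 2 (move_right): buffer="qxroqq" (len 6), cursors c1@2 c2@6, authorship 1....2
After op 3 (add_cursor(1)): buffer="qxroqq" (len 6), cursors c3@1 c1@2 c2@6, authorship 1....2
Authorship (.=original, N=cursor N): 1 . . . . 2
Index 1: author = original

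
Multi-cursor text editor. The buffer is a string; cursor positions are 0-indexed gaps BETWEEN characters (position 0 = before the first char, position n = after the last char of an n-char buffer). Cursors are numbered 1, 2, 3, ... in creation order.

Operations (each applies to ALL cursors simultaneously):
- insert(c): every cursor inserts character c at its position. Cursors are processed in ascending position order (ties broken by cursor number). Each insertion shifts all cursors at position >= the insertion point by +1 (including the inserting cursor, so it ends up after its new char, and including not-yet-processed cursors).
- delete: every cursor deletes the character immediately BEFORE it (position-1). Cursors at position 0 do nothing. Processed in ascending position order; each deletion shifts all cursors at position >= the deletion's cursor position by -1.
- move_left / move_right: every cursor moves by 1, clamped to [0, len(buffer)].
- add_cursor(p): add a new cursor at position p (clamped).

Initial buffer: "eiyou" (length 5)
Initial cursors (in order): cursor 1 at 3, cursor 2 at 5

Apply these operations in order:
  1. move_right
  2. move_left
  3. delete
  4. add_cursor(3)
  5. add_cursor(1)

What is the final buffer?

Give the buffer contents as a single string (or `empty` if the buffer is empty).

Answer: eiu

Derivation:
After op 1 (move_right): buffer="eiyou" (len 5), cursors c1@4 c2@5, authorship .....
After op 2 (move_left): buffer="eiyou" (len 5), cursors c1@3 c2@4, authorship .....
After op 3 (delete): buffer="eiu" (len 3), cursors c1@2 c2@2, authorship ...
After op 4 (add_cursor(3)): buffer="eiu" (len 3), cursors c1@2 c2@2 c3@3, authorship ...
After op 5 (add_cursor(1)): buffer="eiu" (len 3), cursors c4@1 c1@2 c2@2 c3@3, authorship ...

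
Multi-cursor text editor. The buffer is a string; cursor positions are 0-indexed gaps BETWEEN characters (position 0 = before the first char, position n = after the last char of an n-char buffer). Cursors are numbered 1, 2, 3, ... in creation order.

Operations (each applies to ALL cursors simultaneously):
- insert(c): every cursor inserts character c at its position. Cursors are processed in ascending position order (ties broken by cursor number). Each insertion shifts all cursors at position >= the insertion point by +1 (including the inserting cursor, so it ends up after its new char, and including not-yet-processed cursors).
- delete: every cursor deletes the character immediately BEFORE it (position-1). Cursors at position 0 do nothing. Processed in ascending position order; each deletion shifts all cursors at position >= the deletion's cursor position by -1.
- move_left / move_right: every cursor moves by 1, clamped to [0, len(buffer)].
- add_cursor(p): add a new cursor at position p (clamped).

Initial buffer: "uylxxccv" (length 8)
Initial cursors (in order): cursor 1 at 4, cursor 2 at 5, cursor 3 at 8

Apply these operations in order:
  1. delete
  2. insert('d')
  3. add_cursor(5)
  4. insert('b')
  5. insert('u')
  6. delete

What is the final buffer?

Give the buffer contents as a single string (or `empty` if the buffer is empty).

Answer: uylddbbbccdb

Derivation:
After op 1 (delete): buffer="uylcc" (len 5), cursors c1@3 c2@3 c3@5, authorship .....
After op 2 (insert('d')): buffer="uylddccd" (len 8), cursors c1@5 c2@5 c3@8, authorship ...12..3
After op 3 (add_cursor(5)): buffer="uylddccd" (len 8), cursors c1@5 c2@5 c4@5 c3@8, authorship ...12..3
After op 4 (insert('b')): buffer="uylddbbbccdb" (len 12), cursors c1@8 c2@8 c4@8 c3@12, authorship ...12124..33
After op 5 (insert('u')): buffer="uylddbbbuuuccdbu" (len 16), cursors c1@11 c2@11 c4@11 c3@16, authorship ...12124124..333
After op 6 (delete): buffer="uylddbbbccdb" (len 12), cursors c1@8 c2@8 c4@8 c3@12, authorship ...12124..33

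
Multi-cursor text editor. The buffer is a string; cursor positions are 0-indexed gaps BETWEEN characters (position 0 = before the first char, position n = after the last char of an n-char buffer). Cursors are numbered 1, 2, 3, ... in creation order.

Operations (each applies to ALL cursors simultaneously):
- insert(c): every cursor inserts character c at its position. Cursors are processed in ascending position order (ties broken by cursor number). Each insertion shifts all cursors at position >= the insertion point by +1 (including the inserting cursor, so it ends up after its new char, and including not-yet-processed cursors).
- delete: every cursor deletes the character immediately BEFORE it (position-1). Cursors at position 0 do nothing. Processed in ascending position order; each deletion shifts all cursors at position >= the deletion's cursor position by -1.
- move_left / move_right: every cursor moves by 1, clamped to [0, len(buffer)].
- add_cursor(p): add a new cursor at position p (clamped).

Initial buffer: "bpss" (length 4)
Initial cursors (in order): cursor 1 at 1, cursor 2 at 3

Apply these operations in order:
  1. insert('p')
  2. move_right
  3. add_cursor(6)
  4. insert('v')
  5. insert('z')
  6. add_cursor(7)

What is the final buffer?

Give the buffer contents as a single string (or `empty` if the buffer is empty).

After op 1 (insert('p')): buffer="bppsps" (len 6), cursors c1@2 c2@5, authorship .1..2.
After op 2 (move_right): buffer="bppsps" (len 6), cursors c1@3 c2@6, authorship .1..2.
After op 3 (add_cursor(6)): buffer="bppsps" (len 6), cursors c1@3 c2@6 c3@6, authorship .1..2.
After op 4 (insert('v')): buffer="bppvspsvv" (len 9), cursors c1@4 c2@9 c3@9, authorship .1.1.2.23
After op 5 (insert('z')): buffer="bppvzspsvvzz" (len 12), cursors c1@5 c2@12 c3@12, authorship .1.11.2.2323
After op 6 (add_cursor(7)): buffer="bppvzspsvvzz" (len 12), cursors c1@5 c4@7 c2@12 c3@12, authorship .1.11.2.2323

Answer: bppvzspsvvzz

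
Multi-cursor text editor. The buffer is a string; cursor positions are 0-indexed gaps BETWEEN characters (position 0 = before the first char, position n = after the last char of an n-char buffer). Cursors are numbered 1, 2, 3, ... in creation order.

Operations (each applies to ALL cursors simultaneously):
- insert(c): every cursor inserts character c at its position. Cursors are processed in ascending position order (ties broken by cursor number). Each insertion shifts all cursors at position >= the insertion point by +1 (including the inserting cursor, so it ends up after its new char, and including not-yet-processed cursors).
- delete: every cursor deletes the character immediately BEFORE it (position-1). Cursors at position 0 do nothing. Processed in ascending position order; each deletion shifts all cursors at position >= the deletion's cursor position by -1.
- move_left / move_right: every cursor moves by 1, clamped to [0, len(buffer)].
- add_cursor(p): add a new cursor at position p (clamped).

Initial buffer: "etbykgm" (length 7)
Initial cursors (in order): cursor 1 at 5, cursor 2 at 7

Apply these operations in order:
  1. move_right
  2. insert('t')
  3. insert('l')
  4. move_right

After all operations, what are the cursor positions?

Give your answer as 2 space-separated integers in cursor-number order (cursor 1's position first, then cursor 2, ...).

Answer: 9 11

Derivation:
After op 1 (move_right): buffer="etbykgm" (len 7), cursors c1@6 c2@7, authorship .......
After op 2 (insert('t')): buffer="etbykgtmt" (len 9), cursors c1@7 c2@9, authorship ......1.2
After op 3 (insert('l')): buffer="etbykgtlmtl" (len 11), cursors c1@8 c2@11, authorship ......11.22
After op 4 (move_right): buffer="etbykgtlmtl" (len 11), cursors c1@9 c2@11, authorship ......11.22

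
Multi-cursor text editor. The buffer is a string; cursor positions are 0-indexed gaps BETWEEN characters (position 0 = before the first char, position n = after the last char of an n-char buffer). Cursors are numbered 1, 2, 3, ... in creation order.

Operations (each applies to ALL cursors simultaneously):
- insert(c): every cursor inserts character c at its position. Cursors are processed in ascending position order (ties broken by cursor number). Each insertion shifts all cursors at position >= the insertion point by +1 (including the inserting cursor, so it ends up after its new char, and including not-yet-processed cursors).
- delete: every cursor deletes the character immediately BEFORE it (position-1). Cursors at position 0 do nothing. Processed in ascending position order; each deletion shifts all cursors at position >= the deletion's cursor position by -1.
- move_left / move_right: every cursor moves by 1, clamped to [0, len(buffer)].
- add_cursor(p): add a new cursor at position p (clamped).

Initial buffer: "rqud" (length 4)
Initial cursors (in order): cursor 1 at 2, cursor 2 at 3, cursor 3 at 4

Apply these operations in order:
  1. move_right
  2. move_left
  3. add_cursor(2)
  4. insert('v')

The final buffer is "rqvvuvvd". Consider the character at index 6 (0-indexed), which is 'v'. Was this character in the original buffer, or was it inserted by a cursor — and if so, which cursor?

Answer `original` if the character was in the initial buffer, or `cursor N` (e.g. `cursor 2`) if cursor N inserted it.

After op 1 (move_right): buffer="rqud" (len 4), cursors c1@3 c2@4 c3@4, authorship ....
After op 2 (move_left): buffer="rqud" (len 4), cursors c1@2 c2@3 c3@3, authorship ....
After op 3 (add_cursor(2)): buffer="rqud" (len 4), cursors c1@2 c4@2 c2@3 c3@3, authorship ....
After op 4 (insert('v')): buffer="rqvvuvvd" (len 8), cursors c1@4 c4@4 c2@7 c3@7, authorship ..14.23.
Authorship (.=original, N=cursor N): . . 1 4 . 2 3 .
Index 6: author = 3

Answer: cursor 3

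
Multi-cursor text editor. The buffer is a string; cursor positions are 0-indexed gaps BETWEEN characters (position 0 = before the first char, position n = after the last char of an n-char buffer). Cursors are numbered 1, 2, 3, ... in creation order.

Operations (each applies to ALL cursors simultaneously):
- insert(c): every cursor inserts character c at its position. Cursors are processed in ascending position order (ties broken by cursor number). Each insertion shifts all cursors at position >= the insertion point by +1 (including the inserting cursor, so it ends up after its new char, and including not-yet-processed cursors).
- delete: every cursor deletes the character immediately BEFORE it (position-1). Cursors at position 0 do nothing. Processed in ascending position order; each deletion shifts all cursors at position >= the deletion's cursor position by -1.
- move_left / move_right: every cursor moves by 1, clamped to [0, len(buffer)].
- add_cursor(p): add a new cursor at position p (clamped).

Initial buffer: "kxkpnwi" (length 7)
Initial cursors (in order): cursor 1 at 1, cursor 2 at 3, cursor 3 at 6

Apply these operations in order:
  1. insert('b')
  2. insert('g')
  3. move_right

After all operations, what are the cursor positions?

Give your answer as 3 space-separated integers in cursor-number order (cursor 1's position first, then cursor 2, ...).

Answer: 4 8 13

Derivation:
After op 1 (insert('b')): buffer="kbxkbpnwbi" (len 10), cursors c1@2 c2@5 c3@9, authorship .1..2...3.
After op 2 (insert('g')): buffer="kbgxkbgpnwbgi" (len 13), cursors c1@3 c2@7 c3@12, authorship .11..22...33.
After op 3 (move_right): buffer="kbgxkbgpnwbgi" (len 13), cursors c1@4 c2@8 c3@13, authorship .11..22...33.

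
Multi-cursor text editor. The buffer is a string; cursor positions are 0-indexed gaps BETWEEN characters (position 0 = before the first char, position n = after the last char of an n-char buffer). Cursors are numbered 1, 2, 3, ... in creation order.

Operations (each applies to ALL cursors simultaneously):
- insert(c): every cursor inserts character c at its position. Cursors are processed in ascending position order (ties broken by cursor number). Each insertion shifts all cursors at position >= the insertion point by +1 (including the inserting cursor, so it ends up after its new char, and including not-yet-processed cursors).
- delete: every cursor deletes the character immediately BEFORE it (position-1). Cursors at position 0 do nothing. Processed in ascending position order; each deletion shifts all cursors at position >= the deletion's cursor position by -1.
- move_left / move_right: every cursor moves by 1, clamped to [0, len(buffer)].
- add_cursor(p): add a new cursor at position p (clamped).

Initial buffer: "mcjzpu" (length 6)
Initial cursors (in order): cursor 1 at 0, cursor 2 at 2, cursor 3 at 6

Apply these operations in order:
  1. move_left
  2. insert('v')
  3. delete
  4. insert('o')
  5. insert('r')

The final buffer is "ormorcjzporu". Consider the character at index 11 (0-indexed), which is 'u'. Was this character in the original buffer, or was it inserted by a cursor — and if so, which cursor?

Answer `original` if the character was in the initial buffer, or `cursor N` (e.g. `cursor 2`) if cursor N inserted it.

Answer: original

Derivation:
After op 1 (move_left): buffer="mcjzpu" (len 6), cursors c1@0 c2@1 c3@5, authorship ......
After op 2 (insert('v')): buffer="vmvcjzpvu" (len 9), cursors c1@1 c2@3 c3@8, authorship 1.2....3.
After op 3 (delete): buffer="mcjzpu" (len 6), cursors c1@0 c2@1 c3@5, authorship ......
After op 4 (insert('o')): buffer="omocjzpou" (len 9), cursors c1@1 c2@3 c3@8, authorship 1.2....3.
After op 5 (insert('r')): buffer="ormorcjzporu" (len 12), cursors c1@2 c2@5 c3@11, authorship 11.22....33.
Authorship (.=original, N=cursor N): 1 1 . 2 2 . . . . 3 3 .
Index 11: author = original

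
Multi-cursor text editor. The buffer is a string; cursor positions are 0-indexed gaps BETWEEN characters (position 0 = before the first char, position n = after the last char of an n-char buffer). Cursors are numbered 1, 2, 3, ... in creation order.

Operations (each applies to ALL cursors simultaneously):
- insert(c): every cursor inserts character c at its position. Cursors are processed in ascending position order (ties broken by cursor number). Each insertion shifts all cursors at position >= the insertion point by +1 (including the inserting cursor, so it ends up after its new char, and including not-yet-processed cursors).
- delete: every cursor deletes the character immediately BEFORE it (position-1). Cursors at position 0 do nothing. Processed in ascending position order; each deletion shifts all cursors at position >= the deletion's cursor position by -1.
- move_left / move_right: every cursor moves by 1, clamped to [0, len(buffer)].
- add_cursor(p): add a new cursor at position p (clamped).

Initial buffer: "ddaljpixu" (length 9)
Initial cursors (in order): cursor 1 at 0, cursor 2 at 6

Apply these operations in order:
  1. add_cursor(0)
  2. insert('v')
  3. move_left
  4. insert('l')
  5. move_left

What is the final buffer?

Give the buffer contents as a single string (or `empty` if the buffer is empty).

Answer: vllvddaljplvixu

Derivation:
After op 1 (add_cursor(0)): buffer="ddaljpixu" (len 9), cursors c1@0 c3@0 c2@6, authorship .........
After op 2 (insert('v')): buffer="vvddaljpvixu" (len 12), cursors c1@2 c3@2 c2@9, authorship 13......2...
After op 3 (move_left): buffer="vvddaljpvixu" (len 12), cursors c1@1 c3@1 c2@8, authorship 13......2...
After op 4 (insert('l')): buffer="vllvddaljplvixu" (len 15), cursors c1@3 c3@3 c2@11, authorship 1133......22...
After op 5 (move_left): buffer="vllvddaljplvixu" (len 15), cursors c1@2 c3@2 c2@10, authorship 1133......22...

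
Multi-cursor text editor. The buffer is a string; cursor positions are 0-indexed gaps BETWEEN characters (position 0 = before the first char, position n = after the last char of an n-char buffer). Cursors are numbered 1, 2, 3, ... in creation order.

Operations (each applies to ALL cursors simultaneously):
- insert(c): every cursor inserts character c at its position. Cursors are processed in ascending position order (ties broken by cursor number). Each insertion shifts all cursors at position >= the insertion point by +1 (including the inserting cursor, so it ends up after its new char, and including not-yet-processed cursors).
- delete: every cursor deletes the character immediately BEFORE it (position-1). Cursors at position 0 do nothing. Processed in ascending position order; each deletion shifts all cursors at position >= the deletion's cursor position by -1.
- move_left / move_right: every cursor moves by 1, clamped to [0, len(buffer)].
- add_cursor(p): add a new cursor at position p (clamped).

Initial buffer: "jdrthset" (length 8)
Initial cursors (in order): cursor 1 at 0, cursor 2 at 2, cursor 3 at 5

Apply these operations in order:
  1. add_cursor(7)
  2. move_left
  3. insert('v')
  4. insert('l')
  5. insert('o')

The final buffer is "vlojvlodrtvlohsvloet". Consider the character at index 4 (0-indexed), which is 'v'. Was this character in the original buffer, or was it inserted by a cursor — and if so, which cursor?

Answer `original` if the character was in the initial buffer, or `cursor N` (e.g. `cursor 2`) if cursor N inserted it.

After op 1 (add_cursor(7)): buffer="jdrthset" (len 8), cursors c1@0 c2@2 c3@5 c4@7, authorship ........
After op 2 (move_left): buffer="jdrthset" (len 8), cursors c1@0 c2@1 c3@4 c4@6, authorship ........
After op 3 (insert('v')): buffer="vjvdrtvhsvet" (len 12), cursors c1@1 c2@3 c3@7 c4@10, authorship 1.2...3..4..
After op 4 (insert('l')): buffer="vljvldrtvlhsvlet" (len 16), cursors c1@2 c2@5 c3@10 c4@14, authorship 11.22...33..44..
After op 5 (insert('o')): buffer="vlojvlodrtvlohsvloet" (len 20), cursors c1@3 c2@7 c3@13 c4@18, authorship 111.222...333..444..
Authorship (.=original, N=cursor N): 1 1 1 . 2 2 2 . . . 3 3 3 . . 4 4 4 . .
Index 4: author = 2

Answer: cursor 2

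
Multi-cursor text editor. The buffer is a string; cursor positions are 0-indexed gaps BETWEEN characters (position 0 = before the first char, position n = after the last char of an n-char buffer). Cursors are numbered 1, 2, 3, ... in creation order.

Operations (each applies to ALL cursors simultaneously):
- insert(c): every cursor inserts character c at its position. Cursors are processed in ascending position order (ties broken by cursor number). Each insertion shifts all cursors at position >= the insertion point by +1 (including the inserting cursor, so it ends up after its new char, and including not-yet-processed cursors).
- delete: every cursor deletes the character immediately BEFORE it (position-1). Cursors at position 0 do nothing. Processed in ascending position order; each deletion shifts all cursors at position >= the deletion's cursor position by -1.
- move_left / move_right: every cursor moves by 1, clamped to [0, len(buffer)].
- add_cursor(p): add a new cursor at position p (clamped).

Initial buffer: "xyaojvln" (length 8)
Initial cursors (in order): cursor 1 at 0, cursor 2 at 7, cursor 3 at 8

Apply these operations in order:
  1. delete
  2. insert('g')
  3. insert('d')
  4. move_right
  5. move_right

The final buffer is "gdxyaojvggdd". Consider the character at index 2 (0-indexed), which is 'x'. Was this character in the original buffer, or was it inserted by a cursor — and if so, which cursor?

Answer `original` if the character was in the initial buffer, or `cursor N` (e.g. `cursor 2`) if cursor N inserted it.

Answer: original

Derivation:
After op 1 (delete): buffer="xyaojv" (len 6), cursors c1@0 c2@6 c3@6, authorship ......
After op 2 (insert('g')): buffer="gxyaojvgg" (len 9), cursors c1@1 c2@9 c3@9, authorship 1......23
After op 3 (insert('d')): buffer="gdxyaojvggdd" (len 12), cursors c1@2 c2@12 c3@12, authorship 11......2323
After op 4 (move_right): buffer="gdxyaojvggdd" (len 12), cursors c1@3 c2@12 c3@12, authorship 11......2323
After op 5 (move_right): buffer="gdxyaojvggdd" (len 12), cursors c1@4 c2@12 c3@12, authorship 11......2323
Authorship (.=original, N=cursor N): 1 1 . . . . . . 2 3 2 3
Index 2: author = original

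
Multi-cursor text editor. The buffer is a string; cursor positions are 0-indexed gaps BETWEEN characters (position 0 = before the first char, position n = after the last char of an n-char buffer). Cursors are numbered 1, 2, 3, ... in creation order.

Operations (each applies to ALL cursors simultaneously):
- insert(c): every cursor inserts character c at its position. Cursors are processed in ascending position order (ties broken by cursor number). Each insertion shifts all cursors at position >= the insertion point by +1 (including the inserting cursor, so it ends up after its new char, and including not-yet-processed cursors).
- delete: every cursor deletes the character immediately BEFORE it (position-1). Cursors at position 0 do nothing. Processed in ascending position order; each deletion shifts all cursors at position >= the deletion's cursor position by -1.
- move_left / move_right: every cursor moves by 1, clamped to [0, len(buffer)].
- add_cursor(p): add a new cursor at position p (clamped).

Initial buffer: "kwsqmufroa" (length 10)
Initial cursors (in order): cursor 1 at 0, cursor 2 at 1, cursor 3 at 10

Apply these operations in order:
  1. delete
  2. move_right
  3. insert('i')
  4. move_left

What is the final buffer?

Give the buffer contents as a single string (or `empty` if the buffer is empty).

Answer: wiisqmufroi

Derivation:
After op 1 (delete): buffer="wsqmufro" (len 8), cursors c1@0 c2@0 c3@8, authorship ........
After op 2 (move_right): buffer="wsqmufro" (len 8), cursors c1@1 c2@1 c3@8, authorship ........
After op 3 (insert('i')): buffer="wiisqmufroi" (len 11), cursors c1@3 c2@3 c3@11, authorship .12.......3
After op 4 (move_left): buffer="wiisqmufroi" (len 11), cursors c1@2 c2@2 c3@10, authorship .12.......3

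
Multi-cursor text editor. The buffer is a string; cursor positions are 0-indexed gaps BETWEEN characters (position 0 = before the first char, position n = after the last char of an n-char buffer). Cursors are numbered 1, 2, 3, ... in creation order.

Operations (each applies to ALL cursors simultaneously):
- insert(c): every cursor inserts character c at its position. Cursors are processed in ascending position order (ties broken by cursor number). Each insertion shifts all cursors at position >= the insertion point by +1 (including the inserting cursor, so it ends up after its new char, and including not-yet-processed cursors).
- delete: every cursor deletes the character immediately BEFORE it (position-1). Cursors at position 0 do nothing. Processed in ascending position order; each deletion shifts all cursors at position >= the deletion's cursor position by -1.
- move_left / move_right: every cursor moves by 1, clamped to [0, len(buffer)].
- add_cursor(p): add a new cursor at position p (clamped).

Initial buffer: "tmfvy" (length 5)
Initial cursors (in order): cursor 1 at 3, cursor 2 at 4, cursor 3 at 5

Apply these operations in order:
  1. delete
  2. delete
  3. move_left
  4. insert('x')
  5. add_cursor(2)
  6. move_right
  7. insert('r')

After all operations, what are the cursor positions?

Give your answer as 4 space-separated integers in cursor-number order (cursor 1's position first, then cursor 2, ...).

After op 1 (delete): buffer="tm" (len 2), cursors c1@2 c2@2 c3@2, authorship ..
After op 2 (delete): buffer="" (len 0), cursors c1@0 c2@0 c3@0, authorship 
After op 3 (move_left): buffer="" (len 0), cursors c1@0 c2@0 c3@0, authorship 
After op 4 (insert('x')): buffer="xxx" (len 3), cursors c1@3 c2@3 c3@3, authorship 123
After op 5 (add_cursor(2)): buffer="xxx" (len 3), cursors c4@2 c1@3 c2@3 c3@3, authorship 123
After op 6 (move_right): buffer="xxx" (len 3), cursors c1@3 c2@3 c3@3 c4@3, authorship 123
After op 7 (insert('r')): buffer="xxxrrrr" (len 7), cursors c1@7 c2@7 c3@7 c4@7, authorship 1231234

Answer: 7 7 7 7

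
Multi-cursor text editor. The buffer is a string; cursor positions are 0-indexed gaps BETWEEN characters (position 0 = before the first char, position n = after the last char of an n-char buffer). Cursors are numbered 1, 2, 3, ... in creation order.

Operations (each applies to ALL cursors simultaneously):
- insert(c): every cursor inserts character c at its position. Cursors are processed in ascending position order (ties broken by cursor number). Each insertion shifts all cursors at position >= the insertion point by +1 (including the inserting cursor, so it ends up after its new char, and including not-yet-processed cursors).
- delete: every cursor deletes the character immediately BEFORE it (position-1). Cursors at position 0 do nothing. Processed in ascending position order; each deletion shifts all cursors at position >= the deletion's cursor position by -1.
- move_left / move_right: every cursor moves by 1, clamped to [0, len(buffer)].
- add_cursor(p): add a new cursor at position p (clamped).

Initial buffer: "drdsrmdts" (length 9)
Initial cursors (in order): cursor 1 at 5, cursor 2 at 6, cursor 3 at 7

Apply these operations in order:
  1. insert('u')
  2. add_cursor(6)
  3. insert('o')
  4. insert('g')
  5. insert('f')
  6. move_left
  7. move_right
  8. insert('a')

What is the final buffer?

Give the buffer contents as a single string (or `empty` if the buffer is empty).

After op 1 (insert('u')): buffer="drdsrumuduts" (len 12), cursors c1@6 c2@8 c3@10, authorship .....1.2.3..
After op 2 (add_cursor(6)): buffer="drdsrumuduts" (len 12), cursors c1@6 c4@6 c2@8 c3@10, authorship .....1.2.3..
After op 3 (insert('o')): buffer="drdsruoomuoduots" (len 16), cursors c1@8 c4@8 c2@11 c3@14, authorship .....114.22.33..
After op 4 (insert('g')): buffer="drdsruooggmuogduogts" (len 20), cursors c1@10 c4@10 c2@14 c3@18, authorship .....11414.222.333..
After op 5 (insert('f')): buffer="drdsruooggffmuogfduogfts" (len 24), cursors c1@12 c4@12 c2@17 c3@22, authorship .....1141414.2222.3333..
After op 6 (move_left): buffer="drdsruooggffmuogfduogfts" (len 24), cursors c1@11 c4@11 c2@16 c3@21, authorship .....1141414.2222.3333..
After op 7 (move_right): buffer="drdsruooggffmuogfduogfts" (len 24), cursors c1@12 c4@12 c2@17 c3@22, authorship .....1141414.2222.3333..
After op 8 (insert('a')): buffer="drdsruooggffaamuogfaduogfats" (len 28), cursors c1@14 c4@14 c2@20 c3@26, authorship .....114141414.22222.33333..

Answer: drdsruooggffaamuogfaduogfats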